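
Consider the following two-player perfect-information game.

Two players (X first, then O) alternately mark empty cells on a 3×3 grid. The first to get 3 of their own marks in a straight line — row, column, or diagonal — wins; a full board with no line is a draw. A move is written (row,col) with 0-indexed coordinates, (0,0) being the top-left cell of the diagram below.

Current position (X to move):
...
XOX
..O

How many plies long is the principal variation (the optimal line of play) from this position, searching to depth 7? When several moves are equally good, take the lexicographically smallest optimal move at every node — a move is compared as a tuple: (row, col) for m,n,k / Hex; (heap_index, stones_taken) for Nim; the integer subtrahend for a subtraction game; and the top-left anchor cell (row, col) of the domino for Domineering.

[.../XOX/..O] X move#1: (0,0):-1/X../XOX/..O*, (0,1):-1/.X./XOX/..O, (0,2):-1/..X/XOX/..O, (2,0):-1/.../XOX/X.O, (2,1):-1/.../XOX/.XO
[X../XOX/..O] O move#2: (0,1):-1/XO./XOX/..O, (0,2):-1/X.O/XOX/..O, (2,0):+1/X../XOX/O.O*, (2,1):-1/X../XOX/.OO
[X../XOX/O.O] X move#3: (0,1):-1/XX./XOX/O.O*, (0,2):-1/X.X/XOX/O.O, (2,1):-1/X../XOX/OXO
[XX./XOX/O.O] O move#4: (0,2):+1/XXO/XOX/O.O*, (2,1):+1/XX./XOX/OOO
[XXO/XOX/O.O] end (terminal -1, X#5); searched .../XOX/..O to 7

PV length from [.../XOX/..O]: 4 plies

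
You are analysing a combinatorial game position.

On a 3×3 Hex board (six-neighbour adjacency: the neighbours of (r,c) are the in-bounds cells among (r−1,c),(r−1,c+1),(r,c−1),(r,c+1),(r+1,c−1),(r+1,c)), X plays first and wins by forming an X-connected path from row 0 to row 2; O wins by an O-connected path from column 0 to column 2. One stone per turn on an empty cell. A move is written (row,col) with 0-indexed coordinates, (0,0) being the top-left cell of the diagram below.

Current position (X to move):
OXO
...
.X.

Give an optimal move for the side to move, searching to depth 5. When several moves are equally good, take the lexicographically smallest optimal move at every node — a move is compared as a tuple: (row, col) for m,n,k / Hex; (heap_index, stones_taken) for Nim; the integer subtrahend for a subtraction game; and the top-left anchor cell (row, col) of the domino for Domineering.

p1 X@[OXO/.../.X.]: (1,0)[OXO/X../.X.]+1* (1,1)[OXO/.X./.X.]+1 (1,2)[OXO/..X/.X.]-1 (2,0)[OXO/.../XX.]+1 (2,2)[OXO/.../.XX]-1
p2 O@[OXO/X../.X.]: (1,1)[OXO/XO./.X.]-1* (1,2)[OXO/X.O/.X.]-1 (2,0)[OXO/X../OX.]-1 (2,2)[OXO/X../.XO]-1
p3 X@[OXO/XO./.X.]: (1,2)[OXO/XOX/.X.]-1 (2,0)[OXO/XO./XX.]+1* (2,2)[OXO/XO./.XX]-1
p4 O@[OXO/XO./XX.] terminal -1; root [OXO/.../.X.] d5

X's best at [OXO/.../.X.]: (1,0)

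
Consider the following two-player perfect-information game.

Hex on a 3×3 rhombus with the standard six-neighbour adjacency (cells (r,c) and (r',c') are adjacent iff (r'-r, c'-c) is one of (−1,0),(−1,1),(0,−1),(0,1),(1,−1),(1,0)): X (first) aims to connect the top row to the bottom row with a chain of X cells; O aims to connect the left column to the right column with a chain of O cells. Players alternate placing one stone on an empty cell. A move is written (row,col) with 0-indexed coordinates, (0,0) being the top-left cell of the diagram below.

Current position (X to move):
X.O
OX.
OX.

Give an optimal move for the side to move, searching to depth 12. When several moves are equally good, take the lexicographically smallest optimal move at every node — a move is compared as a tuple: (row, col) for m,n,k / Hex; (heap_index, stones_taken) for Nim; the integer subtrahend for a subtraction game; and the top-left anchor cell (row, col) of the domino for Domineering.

p1 X@[X.O/OX./OX.]: (0,1)[XXO/OX./OX.]+1* (1,2)[X.O/OXX/OX.]-1 (2,2)[X.O/OX./OXX]-1
p2 O@[XXO/OX./OX.] terminal -1; root [X.O/OX./OX.] d12

X's best at [X.O/OX./OX.]: (0,1)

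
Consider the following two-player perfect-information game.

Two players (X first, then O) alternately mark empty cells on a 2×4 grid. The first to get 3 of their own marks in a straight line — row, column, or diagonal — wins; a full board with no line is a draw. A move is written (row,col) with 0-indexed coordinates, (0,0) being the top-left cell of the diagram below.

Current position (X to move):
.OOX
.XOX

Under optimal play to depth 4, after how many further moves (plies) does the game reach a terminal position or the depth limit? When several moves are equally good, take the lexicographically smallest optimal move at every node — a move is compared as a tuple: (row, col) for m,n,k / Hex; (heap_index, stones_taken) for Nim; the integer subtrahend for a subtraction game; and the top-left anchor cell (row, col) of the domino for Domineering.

p1 X@[.OOX/.XOX]: (0,0)[XOOX/.XOX]+0* (1,0)[.OOX/XXOX]-1
p2 O@[XOOX/.XOX]: (1,0)[XOOX/OXOX]+0*
p3 X@[XOOX/OXOX] terminal +0; root [.OOX/.XOX] d4

PV length from [.OOX/.XOX]: 2 plies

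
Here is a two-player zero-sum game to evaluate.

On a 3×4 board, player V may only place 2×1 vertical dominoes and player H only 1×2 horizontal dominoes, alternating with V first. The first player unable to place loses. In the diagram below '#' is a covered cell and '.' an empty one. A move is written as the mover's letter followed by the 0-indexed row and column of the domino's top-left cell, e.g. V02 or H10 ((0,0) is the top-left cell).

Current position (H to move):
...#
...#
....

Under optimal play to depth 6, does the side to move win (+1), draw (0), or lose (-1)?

[...#/...#/....] H move#1: H00:-1/##.#/...#/...., H01:-1/.###/...#/...., H10:+1/...#/##.#/....*, H11:+1/...#/.###/...., H20:-1/...#/...#/##.., H21:-1/...#/...#/.##., H22:-1/...#/...#/..##
[...#/##.#/....] V move#2: V02:-1/..##/####/....*, V12:-1/...#/####/..#.
[..##/####/....] H move#3: H00:+1/####/####/....*, H20:+1/..##/####/##.., H21:+1/..##/####/.##., H22:+1/..##/####/..##
[####/####/....] end (terminal -1, V#4); searched ...#/...#/.... to 6

value(...#/...#/...., H) = +1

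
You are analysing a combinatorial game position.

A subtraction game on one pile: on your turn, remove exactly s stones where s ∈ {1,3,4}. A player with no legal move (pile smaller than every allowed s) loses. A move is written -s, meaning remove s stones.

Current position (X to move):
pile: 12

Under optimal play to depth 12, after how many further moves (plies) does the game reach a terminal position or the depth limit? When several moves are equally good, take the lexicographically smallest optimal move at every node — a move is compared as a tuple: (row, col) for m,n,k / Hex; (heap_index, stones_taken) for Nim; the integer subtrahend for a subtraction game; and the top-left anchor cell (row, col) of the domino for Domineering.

ply 1, X at 12 | -1=-1→11; -3=+1→9*; -4=-1→8
ply 2, O at 9 | -1=-1→8*; -3=-1→6; -4=-1→5
ply 3, X at 8 | -1=+1→7*; -3=-1→5; -4=-1→4
ply 4, O at 7 | -1=-1→6*; -3=-1→4; -4=-1→3
ply 5, X at 6 | -1=-1→5; -3=-1→3; -4=+1→2*
ply 6, O at 2 | -1=-1→1*
ply 7, X at 1 | -1=+1→0*
ply 8: 0 is terminal -1 (O); from 12 depth 12

PV length from [12]: 7 plies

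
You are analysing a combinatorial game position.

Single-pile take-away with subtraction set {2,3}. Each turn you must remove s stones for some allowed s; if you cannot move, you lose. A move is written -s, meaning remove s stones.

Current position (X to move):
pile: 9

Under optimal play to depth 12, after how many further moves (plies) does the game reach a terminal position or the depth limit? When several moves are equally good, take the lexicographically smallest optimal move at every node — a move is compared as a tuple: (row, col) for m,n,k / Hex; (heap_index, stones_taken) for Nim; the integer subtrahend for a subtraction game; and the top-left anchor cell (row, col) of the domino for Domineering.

PV length from [9]: 3 plies

ply 1, X at 9 | -2=-1→7; -3=+1→6*
ply 2, O at 6 | -2=-1→4*; -3=-1→3
ply 3, X at 4 | -2=-1→2; -3=+1→1*
ply 4: 1 is terminal -1 (O); from 9 depth 12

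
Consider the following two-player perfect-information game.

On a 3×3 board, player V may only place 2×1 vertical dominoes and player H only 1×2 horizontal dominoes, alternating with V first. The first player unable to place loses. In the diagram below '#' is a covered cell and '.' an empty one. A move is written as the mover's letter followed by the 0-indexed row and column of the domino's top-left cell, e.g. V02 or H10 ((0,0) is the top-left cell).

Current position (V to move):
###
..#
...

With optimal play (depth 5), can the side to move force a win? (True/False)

[###/..#/...] V move#1: V10:-1/###/#.#/#.., V11:+1/###/.##/.#.*
[###/.##/.#.] end (terminal -1, H#2); searched ###/..#/... to 5

V winning at [###/..#/...]: True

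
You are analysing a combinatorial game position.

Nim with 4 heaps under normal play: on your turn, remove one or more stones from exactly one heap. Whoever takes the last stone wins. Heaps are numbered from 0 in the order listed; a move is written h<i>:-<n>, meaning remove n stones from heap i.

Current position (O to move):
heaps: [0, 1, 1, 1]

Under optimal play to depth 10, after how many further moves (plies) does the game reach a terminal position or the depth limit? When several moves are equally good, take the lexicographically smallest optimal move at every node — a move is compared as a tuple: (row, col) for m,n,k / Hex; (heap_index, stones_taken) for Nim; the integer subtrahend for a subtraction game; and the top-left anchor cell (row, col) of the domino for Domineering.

PV length from [(0,1,1,1)]: 3 plies

[(0,1,1,1)] O move#1: h1:-1:+1/(0,0,1,1)*, h2:-1:+1/(0,1,0,1), h3:-1:+1/(0,1,1,0)
[(0,0,1,1)] X move#2: h2:-1:-1/(0,0,0,1)*, h3:-1:-1/(0,0,1,0)
[(0,0,0,1)] O move#3: h3:-1:+1/(0,0,0,0)*
[(0,0,0,0)] end (terminal -1, X#4); searched (0,1,1,1) to 10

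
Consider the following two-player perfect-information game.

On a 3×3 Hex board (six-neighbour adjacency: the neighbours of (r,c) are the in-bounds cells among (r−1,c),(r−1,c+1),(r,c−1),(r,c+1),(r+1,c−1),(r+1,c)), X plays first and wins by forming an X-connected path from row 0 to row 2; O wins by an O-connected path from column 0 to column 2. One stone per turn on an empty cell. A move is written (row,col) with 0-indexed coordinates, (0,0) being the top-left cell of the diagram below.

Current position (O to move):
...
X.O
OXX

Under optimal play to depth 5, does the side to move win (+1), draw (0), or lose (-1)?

value(.../X.O/OXX, O) = +1

p1 O@[.../X.O/OXX]: (0,0)[O../X.O/OXX]-1 (0,1)[.O./X.O/OXX]-1 (0,2)[..O/X.O/OXX]-1 (1,1)[.../XOO/OXX]+1*
p2 X@[.../XOO/OXX] terminal -1; root [.../X.O/OXX] d5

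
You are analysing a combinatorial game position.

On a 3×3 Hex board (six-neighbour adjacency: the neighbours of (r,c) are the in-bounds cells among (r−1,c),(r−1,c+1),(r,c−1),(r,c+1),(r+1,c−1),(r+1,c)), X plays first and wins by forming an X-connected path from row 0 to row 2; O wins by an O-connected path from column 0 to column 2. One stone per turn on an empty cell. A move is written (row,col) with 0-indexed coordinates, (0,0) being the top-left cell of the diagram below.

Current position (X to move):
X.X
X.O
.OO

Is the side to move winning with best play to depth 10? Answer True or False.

X winning at [X.X/X.O/.OO]: True

[X.X/X.O/.OO] X move#1: (0,1):-1/XXX/X.O/.OO, (1,1):-1/X.X/XXO/.OO, (2,0):+1/X.X/X.O/XOO*
[X.X/X.O/XOO] end (terminal -1, O#2); searched X.X/X.O/.OO to 10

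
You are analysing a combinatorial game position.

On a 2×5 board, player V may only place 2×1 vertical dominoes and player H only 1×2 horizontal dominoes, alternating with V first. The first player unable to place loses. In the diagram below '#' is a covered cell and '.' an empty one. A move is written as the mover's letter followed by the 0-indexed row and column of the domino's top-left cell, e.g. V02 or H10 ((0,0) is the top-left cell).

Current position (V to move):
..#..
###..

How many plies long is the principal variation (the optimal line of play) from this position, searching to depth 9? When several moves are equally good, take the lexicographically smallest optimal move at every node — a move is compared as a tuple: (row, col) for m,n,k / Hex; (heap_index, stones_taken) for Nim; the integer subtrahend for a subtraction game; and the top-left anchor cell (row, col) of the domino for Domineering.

[..#../###..] V move#1: V03:+1/..##./####.*, V04:+1/..#.#/###.#
[..##./####.] H move#2: H00:-1/####./####.*
[####./####.] V move#3: V04:+1/#####/#####*
[#####/#####] end (terminal -1, H#4); searched ..#../###.. to 9

PV length from [..#../###..]: 3 plies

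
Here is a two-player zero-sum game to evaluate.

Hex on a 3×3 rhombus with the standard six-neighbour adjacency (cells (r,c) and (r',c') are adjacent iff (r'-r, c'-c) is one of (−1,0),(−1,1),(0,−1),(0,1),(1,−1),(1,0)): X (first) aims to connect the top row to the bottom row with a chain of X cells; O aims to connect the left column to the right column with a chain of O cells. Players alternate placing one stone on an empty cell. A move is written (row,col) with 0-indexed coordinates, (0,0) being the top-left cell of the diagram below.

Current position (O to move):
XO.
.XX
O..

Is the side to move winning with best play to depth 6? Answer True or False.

O winning at [XO./.XX/O..]: False

ply 1, O at XO./.XX/O.. | (0,2)=-1→XOO/.XX/O..*; (1,0)=-1→XO./OXX/O..; (2,1)=-1→XO./.XX/OO.; (2,2)=-1→XO./.XX/O.O
ply 2, X at XOO/.XX/O.. | (1,0)=+1→XOO/XXX/O..*; (2,1)=-1→XOO/.XX/OX.; (2,2)=-1→XOO/.XX/O.X
ply 3, O at XOO/XXX/O.. | (2,1)=-1→XOO/XXX/OO.*; (2,2)=-1→XOO/XXX/O.O
ply 4, X at XOO/XXX/OO. | (2,2)=+1→XOO/XXX/OOX*
ply 5: XOO/XXX/OOX is terminal -1 (O); from XO./.XX/O.. depth 6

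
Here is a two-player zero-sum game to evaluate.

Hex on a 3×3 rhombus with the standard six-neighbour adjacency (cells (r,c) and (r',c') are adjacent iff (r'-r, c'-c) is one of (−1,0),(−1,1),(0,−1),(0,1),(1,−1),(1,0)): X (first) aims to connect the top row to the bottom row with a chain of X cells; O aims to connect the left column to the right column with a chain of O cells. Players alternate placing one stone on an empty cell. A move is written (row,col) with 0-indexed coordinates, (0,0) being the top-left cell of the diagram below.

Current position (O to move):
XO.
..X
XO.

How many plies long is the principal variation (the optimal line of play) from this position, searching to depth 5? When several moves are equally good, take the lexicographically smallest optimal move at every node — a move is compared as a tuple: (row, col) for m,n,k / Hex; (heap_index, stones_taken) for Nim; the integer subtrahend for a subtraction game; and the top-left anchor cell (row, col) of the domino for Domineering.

[XO./..X/XO.] O move#1: (0,2):-1/XOO/..X/XO.*, (1,0):-1/XO./O.X/XO., (1,1):-1/XO./.OX/XO., (2,2):-1/XO./..X/XOO
[XOO/..X/XO.] X move#2: (1,0):+1/XOO/X.X/XO.*, (1,1):-1/XOO/.XX/XO., (2,2):-1/XOO/..X/XOX
[XOO/X.X/XO.] end (terminal -1, O#3); searched XO./..X/XO. to 5

PV length from [XO./..X/XO.]: 2 plies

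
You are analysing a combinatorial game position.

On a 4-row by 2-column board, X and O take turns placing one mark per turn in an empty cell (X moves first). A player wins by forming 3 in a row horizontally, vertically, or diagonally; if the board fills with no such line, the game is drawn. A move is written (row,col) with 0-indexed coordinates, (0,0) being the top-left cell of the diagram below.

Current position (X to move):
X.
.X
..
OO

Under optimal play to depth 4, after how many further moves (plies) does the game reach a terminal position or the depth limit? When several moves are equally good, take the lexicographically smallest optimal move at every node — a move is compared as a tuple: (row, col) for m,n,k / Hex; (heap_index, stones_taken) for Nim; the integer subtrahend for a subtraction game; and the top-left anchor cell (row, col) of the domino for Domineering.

PV length from [X./.X/../OO]: 4 plies

p1 X@[X./.X/../OO]: (0,1)[XX/.X/../OO]+0* (1,0)[X./XX/../OO]+0 (2,0)[X./.X/X./OO]+0 (2,1)[X./.X/.X/OO]+0
p2 O@[XX/.X/../OO]: (1,0)[XX/OX/../OO]-1 (2,0)[XX/.X/O./OO]-1 (2,1)[XX/.X/.O/OO]+0*
p3 X@[XX/.X/.O/OO]: (1,0)[XX/XX/.O/OO]+0* (2,0)[XX/.X/XO/OO]+0
p4 O@[XX/XX/.O/OO]: (2,0)[XX/XX/OO/OO]+0*
p5 X@[XX/XX/OO/OO] terminal +0; root [X./.X/../OO] d4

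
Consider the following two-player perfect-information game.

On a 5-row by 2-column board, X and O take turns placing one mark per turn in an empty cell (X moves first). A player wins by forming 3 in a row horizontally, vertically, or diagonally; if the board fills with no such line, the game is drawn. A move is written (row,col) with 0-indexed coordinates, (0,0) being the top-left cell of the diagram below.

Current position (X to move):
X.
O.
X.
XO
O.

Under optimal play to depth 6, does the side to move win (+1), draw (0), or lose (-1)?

value(X./O./X./XO/O., X) = 0

ply 1, X at X./O./X./XO/O. | (0,1)=-1→XX/O./X./XO/O.; (1,1)=+0→X./OX/X./XO/O.*; (2,1)=+0→X./O./XX/XO/O.; (4,1)=+0→X./O./X./XO/OX
ply 2, O at X./OX/X./XO/O. | (0,1)=+0→XO/OX/X./XO/O.*; (2,1)=+0→X./OX/XO/XO/O.; (4,1)=+0→X./OX/X./XO/OO
ply 3, X at XO/OX/X./XO/O. | (2,1)=+0→XO/OX/XX/XO/O.*; (4,1)=+0→XO/OX/X./XO/OX
ply 4, O at XO/OX/XX/XO/O. | (4,1)=+0→XO/OX/XX/XO/OO*
ply 5: XO/OX/XX/XO/OO is terminal +0 (X); from X./O./X./XO/O. depth 6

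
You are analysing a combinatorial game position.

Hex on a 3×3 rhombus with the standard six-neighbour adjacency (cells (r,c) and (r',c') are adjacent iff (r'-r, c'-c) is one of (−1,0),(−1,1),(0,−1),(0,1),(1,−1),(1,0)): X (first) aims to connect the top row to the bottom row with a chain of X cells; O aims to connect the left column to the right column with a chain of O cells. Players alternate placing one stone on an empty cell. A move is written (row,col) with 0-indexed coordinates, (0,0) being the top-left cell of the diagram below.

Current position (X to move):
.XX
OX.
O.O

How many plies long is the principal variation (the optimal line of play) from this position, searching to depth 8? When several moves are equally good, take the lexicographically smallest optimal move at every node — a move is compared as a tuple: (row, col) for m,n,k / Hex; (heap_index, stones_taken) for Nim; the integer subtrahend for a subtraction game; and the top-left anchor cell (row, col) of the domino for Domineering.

PV length from [.XX/OX./O.O]: 1 ply

ply 1, X at .XX/OX./O.O | (0,0)=-1→XXX/OX./O.O; (1,2)=-1→.XX/OXX/O.O; (2,1)=+1→.XX/OX./OXO*
ply 2: .XX/OX./OXO is terminal -1 (O); from .XX/OX./O.O depth 8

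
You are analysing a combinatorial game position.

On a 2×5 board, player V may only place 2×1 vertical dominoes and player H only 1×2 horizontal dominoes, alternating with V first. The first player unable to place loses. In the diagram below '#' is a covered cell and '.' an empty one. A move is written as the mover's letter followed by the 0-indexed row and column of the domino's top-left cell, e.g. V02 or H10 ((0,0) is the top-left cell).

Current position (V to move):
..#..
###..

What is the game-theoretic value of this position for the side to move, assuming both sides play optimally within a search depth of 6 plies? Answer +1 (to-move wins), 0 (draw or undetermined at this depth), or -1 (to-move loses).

value(..#../###.., V) = +1

ply 1, V at ..#../###.. | V03=+1→..##./####.*; V04=+1→..#.#/###.#
ply 2, H at ..##./####. | H00=-1→####./####.*
ply 3, V at ####./####. | V04=+1→#####/#####*
ply 4: #####/##### is terminal -1 (H); from ..#../###.. depth 6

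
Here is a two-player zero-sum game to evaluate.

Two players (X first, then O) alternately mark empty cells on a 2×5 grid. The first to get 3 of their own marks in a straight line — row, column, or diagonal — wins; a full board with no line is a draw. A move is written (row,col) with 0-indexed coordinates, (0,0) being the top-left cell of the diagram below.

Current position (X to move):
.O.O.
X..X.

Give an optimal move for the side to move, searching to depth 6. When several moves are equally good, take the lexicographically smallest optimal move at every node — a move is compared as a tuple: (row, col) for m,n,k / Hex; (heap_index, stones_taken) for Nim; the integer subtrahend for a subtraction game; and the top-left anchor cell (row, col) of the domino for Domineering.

X's best at [.O.O./X..X.]: (0,2)

ply 1, X at .O.O./X..X. | (0,0)=-1→XO.O./X..X.; (0,2)=+0→.OXO./X..X.*; (0,4)=-1→.O.OX/X..X.; (1,1)=-1→.O.O./XX.X.; (1,2)=-1→.O.O./X.XX.; (1,4)=-1→.O.O./X..XX
ply 2, O at .OXO./X..X. | (0,0)=-1→OOXO./X..X.; (0,4)=-1→.OXOO/X..X.; (1,1)=+0→.OXO./XO.X.*; (1,2)=+0→.OXO./X.OX.; (1,4)=+0→.OXO./X..XO
ply 3, X at .OXO./XO.X. | (0,0)=+0→XOXO./XO.X.*; (0,4)=+0→.OXOX/XO.X.; (1,2)=+0→.OXO./XOXX.; (1,4)=+0→.OXO./XO.XX
ply 4, O at XOXO./XO.X. | (0,4)=+0→XOXOO/XO.X.*; (1,2)=+0→XOXO./XOOX.; (1,4)=+0→XOXO./XO.XO
ply 5, X at XOXOO/XO.X. | (1,2)=+0→XOXOO/XOXX.*; (1,4)=+0→XOXOO/XO.XX
ply 6, O at XOXOO/XOXX. | (1,4)=+0→XOXOO/XOXXO*
ply 7: XOXOO/XOXXO is terminal +0 (X); from .O.O./X..X. depth 6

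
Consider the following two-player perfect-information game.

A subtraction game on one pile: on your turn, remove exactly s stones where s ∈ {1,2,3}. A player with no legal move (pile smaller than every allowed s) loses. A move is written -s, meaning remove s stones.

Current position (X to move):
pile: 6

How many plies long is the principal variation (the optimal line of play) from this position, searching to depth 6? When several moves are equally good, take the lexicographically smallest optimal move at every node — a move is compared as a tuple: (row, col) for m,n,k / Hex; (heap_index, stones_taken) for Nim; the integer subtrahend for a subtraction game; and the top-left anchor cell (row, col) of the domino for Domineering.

p1 X@[6]: -1[5]-1 -2[4]+1* -3[3]-1
p2 O@[4]: -1[3]-1* -2[2]-1 -3[1]-1
p3 X@[3]: -1[2]-1 -2[1]-1 -3[0]+1*
p4 O@[0] terminal -1; root [6] d6

PV length from [6]: 3 plies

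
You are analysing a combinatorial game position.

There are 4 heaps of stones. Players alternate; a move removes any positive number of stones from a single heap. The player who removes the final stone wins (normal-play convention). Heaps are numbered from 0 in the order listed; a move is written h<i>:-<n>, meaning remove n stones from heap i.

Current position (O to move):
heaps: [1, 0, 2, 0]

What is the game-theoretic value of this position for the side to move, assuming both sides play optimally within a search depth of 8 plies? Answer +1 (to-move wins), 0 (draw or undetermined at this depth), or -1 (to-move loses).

value((1,0,2,0), O) = +1

[(1,0,2,0)] O move#1: h0:-1:-1/(0,0,2,0), h2:-1:+1/(1,0,1,0)*, h2:-2:-1/(1,0,0,0)
[(1,0,1,0)] X move#2: h0:-1:-1/(0,0,1,0)*, h2:-1:-1/(1,0,0,0)
[(0,0,1,0)] O move#3: h2:-1:+1/(0,0,0,0)*
[(0,0,0,0)] end (terminal -1, X#4); searched (1,0,2,0) to 8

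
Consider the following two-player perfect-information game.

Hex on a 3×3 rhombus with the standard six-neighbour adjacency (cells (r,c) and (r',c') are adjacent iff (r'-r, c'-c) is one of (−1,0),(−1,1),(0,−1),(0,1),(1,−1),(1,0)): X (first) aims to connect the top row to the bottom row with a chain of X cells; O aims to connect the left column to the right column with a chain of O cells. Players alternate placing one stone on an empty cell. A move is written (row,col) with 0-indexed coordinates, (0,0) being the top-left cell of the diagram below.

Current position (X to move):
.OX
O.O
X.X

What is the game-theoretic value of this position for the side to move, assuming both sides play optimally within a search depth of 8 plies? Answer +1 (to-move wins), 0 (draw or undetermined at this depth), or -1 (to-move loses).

[.OX/O.O/X.X] X move#1: (0,0):-1/XOX/O.O/X.X, (1,1):+1/.OX/OXO/X.X*, (2,1):-1/.OX/O.O/XXX
[.OX/OXO/X.X] end (terminal -1, O#2); searched .OX/O.O/X.X to 8

value(.OX/O.O/X.X, X) = +1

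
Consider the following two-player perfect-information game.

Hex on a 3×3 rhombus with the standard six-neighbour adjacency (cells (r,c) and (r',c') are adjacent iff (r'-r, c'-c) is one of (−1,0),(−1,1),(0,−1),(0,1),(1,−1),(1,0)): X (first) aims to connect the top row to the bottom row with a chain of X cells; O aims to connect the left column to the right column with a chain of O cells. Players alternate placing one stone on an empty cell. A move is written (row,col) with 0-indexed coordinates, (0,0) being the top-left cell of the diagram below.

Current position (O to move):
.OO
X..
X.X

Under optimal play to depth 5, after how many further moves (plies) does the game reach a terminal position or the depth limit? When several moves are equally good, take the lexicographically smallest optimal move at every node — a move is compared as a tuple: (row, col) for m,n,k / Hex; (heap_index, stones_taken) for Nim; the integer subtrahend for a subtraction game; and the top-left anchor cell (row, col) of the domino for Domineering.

p1 O@[.OO/X../X.X]: (0,0)[OOO/X../X.X]+1* (1,1)[.OO/XO./X.X]-1 (1,2)[.OO/X.O/X.X]-1 (2,1)[.OO/X../XOX]-1
p2 X@[OOO/X../X.X] terminal -1; root [.OO/X../X.X] d5

PV length from [.OO/X../X.X]: 1 ply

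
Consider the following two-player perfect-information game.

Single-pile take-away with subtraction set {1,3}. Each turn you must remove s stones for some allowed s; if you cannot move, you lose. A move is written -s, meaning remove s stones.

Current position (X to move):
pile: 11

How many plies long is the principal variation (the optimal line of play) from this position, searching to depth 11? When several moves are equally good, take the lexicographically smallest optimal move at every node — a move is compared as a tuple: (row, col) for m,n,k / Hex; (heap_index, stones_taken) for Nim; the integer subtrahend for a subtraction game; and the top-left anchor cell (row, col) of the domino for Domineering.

[11] X move#1: -1:+1/10*, -3:+1/8
[10] O move#2: -1:-1/9*, -3:-1/7
[9] X move#3: -1:+1/8*, -3:+1/6
[8] O move#4: -1:-1/7*, -3:-1/5
[7] X move#5: -1:+1/6*, -3:+1/4
[6] O move#6: -1:-1/5*, -3:-1/3
[5] X move#7: -1:+1/4*, -3:+1/2
[4] O move#8: -1:-1/3*, -3:-1/1
[3] X move#9: -1:+1/2*, -3:+1/0
[2] O move#10: -1:-1/1*
[1] X move#11: -1:+1/0*
[0] end (terminal -1, O#12); searched 11 to 11

PV length from [11]: 11 plies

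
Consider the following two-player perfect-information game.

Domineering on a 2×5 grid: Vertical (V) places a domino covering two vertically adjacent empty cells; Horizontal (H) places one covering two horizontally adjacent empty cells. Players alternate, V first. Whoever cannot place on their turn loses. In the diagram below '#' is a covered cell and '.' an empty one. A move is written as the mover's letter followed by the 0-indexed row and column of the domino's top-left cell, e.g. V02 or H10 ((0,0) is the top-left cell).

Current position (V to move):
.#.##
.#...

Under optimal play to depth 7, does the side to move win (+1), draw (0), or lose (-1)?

value(.#.##/.#..., V) = +1

ply 1, V at .#.##/.#... | V00=-1→##.##/##...; V02=+1→.####/.##..*
ply 2, H at .####/.##.. | H13=-1→.####/.####*
ply 3, V at .####/.#### | V00=+1→#####/#####*
ply 4: #####/##### is terminal -1 (H); from .#.##/.#... depth 7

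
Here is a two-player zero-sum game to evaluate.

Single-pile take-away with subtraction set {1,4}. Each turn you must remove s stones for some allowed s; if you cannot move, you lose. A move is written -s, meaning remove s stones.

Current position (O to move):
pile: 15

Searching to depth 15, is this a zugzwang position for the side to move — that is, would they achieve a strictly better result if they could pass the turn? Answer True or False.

p1 O@[15]: -1[14]-1* -4[11]-1
p2 X@[14]: -1[13]-1 -4[10]+1*
p3 O@[10]: -1[9]-1* -4[6]-1
p4 X@[9]: -1[8]-1 -4[5]+1*
p5 O@[5]: -1[4]-1* -4[1]-1
p6 X@[4]: -1[3]-1 -4[0]+1*
p7 O@[0] terminal -1; root [15] d15
if O skipped the turn, X would face:
~ p1 X@[15]: -1[14]-1* -4[11]-1
~ p2 O@[14]: -1[13]-1 -4[10]+1*
~ p3 X@[10]: -1[9]-1* -4[6]-1
~ p4 O@[9]: -1[8]-1 -4[5]+1*
~ p5 X@[5]: -1[4]-1* -4[1]-1
~ p6 O@[4]: -1[3]-1 -4[0]+1*
~ p7 X@[0] terminal -1; root [15] d15
compare (O): move=-1 vs pass=+1

zugzwang(15, O) = True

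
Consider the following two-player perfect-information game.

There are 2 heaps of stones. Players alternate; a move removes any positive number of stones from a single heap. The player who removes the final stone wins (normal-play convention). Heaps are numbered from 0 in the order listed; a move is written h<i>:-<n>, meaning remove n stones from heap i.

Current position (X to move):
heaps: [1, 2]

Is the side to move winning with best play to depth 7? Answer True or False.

ply 1, X at (1,2) | h0:-1=-1→(0,2); h1:-1=+1→(1,1)*; h1:-2=-1→(1,0)
ply 2, O at (1,1) | h0:-1=-1→(0,1)*; h1:-1=-1→(1,0)
ply 3, X at (0,1) | h1:-1=+1→(0,0)*
ply 4: (0,0) is terminal -1 (O); from (1,2) depth 7

X winning at [(1,2)]: True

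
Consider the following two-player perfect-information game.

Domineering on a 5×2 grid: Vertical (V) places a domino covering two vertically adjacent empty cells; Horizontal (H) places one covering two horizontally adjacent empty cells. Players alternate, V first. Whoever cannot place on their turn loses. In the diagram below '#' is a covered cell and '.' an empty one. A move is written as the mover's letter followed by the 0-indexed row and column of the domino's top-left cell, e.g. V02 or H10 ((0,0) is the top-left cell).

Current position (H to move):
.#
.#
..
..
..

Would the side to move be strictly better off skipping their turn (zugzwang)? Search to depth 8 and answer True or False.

zugzwang(.#/.#/../../.., H) = False

ply 1, H at .#/.#/../../.. | H20=-1→.#/.#/##/../..; H30=+1→.#/.#/../##/..*; H40=-1→.#/.#/../../##
ply 2, V at .#/.#/../##/.. | V00=-1→##/##/../##/..*; V10=-1→.#/##/#./##/..
ply 3, H at ##/##/../##/.. | H20=+1→##/##/##/##/..*; H40=+1→##/##/../##/##
ply 4: ##/##/##/##/.. is terminal -1 (V); from .#/.#/../../.. depth 8
pass branch (V moves first from the same position):
  | ply 1, V at .#/.#/../../.. | V00=-1→##/##/../../..; V10=-1→.#/##/#./../..; V20=+1→.#/.#/#./#./..*; V21=+1→.#/.#/.#/.#/..; V30=+1→.#/.#/../#./#.; V31=+1→.#/.#/../.#/.#
  | ply 2, H at .#/.#/#./#./.. | H40=-1→.#/.#/#./#./##*
  | ply 3, V at .#/.#/#./#./## | V00=+1→##/##/#./#./##*; V21=+1→.#/.#/##/##/##
  | ply 4: ##/##/#./#./## is terminal -1 (H); from .#/.#/../../.. depth 8
H moving scores +1; H passing scores -1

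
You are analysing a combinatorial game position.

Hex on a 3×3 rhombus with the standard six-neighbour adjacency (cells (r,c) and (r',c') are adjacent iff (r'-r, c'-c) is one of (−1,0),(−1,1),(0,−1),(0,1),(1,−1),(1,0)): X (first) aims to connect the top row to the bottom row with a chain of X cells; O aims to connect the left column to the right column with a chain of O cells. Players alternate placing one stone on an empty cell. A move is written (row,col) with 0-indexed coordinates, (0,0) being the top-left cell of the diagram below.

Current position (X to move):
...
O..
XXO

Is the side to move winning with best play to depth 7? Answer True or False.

X winning at [.../O../XXO]: True

[.../O../XXO] X move#1: (0,0):-1/X../O../XXO, (0,1):-1/.X./O../XXO, (0,2):+1/..X/O../XXO*, (1,1):+1/.../OX./XXO, (1,2):-1/.../O.X/XXO
[..X/O../XXO] O move#2: (0,0):-1/O.X/O../XXO*, (0,1):-1/.OX/O../XXO, (1,1):-1/..X/OO./XXO, (1,2):-1/..X/O.O/XXO
[O.X/O../XXO] X move#3: (0,1):+1/OXX/O../XXO*, (1,1):+1/O.X/OX./XXO, (1,2):+1/O.X/O.X/XXO
[OXX/O../XXO] O move#4: (1,1):-1/OXX/OO./XXO*, (1,2):-1/OXX/O.O/XXO
[OXX/OO./XXO] X move#5: (1,2):+1/OXX/OOX/XXO*
[OXX/OOX/XXO] end (terminal -1, O#6); searched .../O../XXO to 7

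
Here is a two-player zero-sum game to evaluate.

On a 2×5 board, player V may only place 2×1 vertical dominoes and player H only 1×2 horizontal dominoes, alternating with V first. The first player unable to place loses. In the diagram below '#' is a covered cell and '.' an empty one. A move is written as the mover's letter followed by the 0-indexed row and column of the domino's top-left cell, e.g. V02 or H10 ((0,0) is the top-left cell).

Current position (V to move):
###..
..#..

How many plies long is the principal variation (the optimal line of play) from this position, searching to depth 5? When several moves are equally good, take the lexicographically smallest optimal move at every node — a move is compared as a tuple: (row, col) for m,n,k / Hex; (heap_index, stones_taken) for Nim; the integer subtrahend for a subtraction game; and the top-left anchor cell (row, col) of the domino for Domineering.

[###../..#..] V move#1: V03:+1/####./..##.*, V04:+1/###.#/..#.#
[####./..##.] H move#2: H10:-1/####./####.*
[####./####.] V move#3: V04:+1/#####/#####*
[#####/#####] end (terminal -1, H#4); searched ###../..#.. to 5

PV length from [###../..#..]: 3 plies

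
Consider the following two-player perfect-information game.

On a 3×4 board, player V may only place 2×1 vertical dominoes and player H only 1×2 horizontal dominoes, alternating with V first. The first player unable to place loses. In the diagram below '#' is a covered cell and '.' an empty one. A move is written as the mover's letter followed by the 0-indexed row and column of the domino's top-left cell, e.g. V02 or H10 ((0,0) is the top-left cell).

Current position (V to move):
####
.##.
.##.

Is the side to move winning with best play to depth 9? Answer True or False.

p1 V@[####/.##./.##.]: V10[####/###./###.]+1* V13[####/.###/.###]+1
p2 H@[####/###./###.] terminal -1; root [####/.##./.##.] d9

V winning at [####/.##./.##.]: True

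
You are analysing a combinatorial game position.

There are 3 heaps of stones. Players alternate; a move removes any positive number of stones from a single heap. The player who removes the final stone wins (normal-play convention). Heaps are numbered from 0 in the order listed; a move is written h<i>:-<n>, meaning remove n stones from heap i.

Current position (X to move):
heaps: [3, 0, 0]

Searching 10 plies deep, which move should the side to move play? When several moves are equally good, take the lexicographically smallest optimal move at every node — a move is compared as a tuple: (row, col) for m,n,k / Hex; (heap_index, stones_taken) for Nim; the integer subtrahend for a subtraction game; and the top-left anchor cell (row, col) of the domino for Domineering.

[(3,0,0)] X move#1: h0:-1:-1/(2,0,0), h0:-2:-1/(1,0,0), h0:-3:+1/(0,0,0)*
[(0,0,0)] end (terminal -1, O#2); searched (3,0,0) to 10

X's best at [(3,0,0)]: h0:-3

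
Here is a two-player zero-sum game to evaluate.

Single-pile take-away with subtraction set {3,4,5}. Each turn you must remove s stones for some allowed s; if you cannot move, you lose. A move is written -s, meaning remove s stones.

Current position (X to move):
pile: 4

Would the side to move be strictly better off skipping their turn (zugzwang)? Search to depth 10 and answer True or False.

ply 1, X at 4 | -3=+1→1*; -4=+1→0
ply 2: 1 is terminal -1 (O); from 4 depth 10
pass branch (O moves first from the same position):
  | ply 1, O at 4 | -3=+1→1*; -4=+1→0
  | ply 2: 1 is terminal -1 (X); from 4 depth 10
X moving scores +1; X passing scores -1

zugzwang(4, X) = False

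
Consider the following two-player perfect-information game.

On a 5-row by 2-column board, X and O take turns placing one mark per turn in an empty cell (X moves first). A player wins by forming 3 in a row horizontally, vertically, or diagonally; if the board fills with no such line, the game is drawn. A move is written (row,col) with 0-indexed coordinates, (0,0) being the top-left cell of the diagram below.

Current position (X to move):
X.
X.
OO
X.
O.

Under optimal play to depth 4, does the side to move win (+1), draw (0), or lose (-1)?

value(X./X./OO/X./O., X) = 0

p1 X@[X./X./OO/X./O.]: (0,1)[XX/X./OO/X./O.]-1 (1,1)[X./XX/OO/X./O.]+0* (3,1)[X./X./OO/XX/O.]+0 (4,1)[X./X./OO/X./OX]-1
p2 O@[X./XX/OO/X./O.]: (0,1)[XO/XX/OO/X./O.]+0* (3,1)[X./XX/OO/XO/O.]+0 (4,1)[X./XX/OO/X./OO]+0
p3 X@[XO/XX/OO/X./O.]: (3,1)[XO/XX/OO/XX/O.]+0* (4,1)[XO/XX/OO/X./OX]+0
p4 O@[XO/XX/OO/XX/O.]: (4,1)[XO/XX/OO/XX/OO]+0*
p5 X@[XO/XX/OO/XX/OO] terminal +0; root [X./X./OO/X./O.] d4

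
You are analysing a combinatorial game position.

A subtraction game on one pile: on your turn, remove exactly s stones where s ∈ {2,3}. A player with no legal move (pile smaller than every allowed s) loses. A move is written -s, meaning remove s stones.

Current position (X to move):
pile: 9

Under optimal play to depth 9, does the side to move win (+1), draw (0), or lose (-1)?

value(9, X) = +1

[9] X move#1: -2:-1/7, -3:+1/6*
[6] O move#2: -2:-1/4*, -3:-1/3
[4] X move#3: -2:-1/2, -3:+1/1*
[1] end (terminal -1, O#4); searched 9 to 9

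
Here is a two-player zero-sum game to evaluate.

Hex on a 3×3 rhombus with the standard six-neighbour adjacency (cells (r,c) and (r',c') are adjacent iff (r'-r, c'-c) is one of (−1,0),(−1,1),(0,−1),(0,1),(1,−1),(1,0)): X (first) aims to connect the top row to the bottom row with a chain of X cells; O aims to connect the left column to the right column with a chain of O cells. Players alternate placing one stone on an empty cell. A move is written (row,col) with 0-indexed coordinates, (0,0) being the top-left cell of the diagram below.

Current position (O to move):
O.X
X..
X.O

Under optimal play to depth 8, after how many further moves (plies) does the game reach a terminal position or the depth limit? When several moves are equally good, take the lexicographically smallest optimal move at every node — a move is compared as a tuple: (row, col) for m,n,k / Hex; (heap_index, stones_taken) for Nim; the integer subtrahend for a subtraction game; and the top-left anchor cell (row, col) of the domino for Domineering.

p1 O@[O.X/X../X.O]: (0,1)[OOX/X../X.O]-1* (1,1)[O.X/XO./X.O]-1 (1,2)[O.X/X.O/X.O]-1 (2,1)[O.X/X../XOO]-1
p2 X@[OOX/X../X.O]: (1,1)[OOX/XX./X.O]+1* (1,2)[OOX/X.X/X.O]+1 (2,1)[OOX/X../XXO]+1
p3 O@[OOX/XX./X.O] terminal -1; root [O.X/X../X.O] d8

PV length from [O.X/X../X.O]: 2 plies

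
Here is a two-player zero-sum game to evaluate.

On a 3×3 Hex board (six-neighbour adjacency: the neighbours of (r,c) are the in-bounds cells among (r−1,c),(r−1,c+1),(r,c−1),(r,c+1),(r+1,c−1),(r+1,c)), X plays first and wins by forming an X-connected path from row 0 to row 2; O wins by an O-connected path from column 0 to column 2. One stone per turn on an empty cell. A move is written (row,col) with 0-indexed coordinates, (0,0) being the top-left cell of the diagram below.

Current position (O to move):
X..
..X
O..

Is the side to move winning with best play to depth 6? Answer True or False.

O winning at [X../..X/O..]: False

p1 O@[X../..X/O..]: (0,1)[XO./..X/O..]-1* (0,2)[X.O/..X/O..]-1 (1,0)[X../O.X/O..]-1 (1,1)[X../.OX/O..]-1 (2,1)[X../..X/OO.]-1 (2,2)[X../..X/O.O]-1
p2 X@[XO./..X/O..]: (0,2)[XOX/..X/O..]+1* (1,0)[XO./X.X/O..]+1 (1,1)[XO./.XX/O..]+1 (2,1)[XO./..X/OX.]-1 (2,2)[XO./..X/O.X]-1
p3 O@[XOX/..X/O..]: (1,0)[XOX/O.X/O..]-1* (1,1)[XOX/.OX/O..]-1 (2,1)[XOX/..X/OO.]-1 (2,2)[XOX/..X/O.O]-1
p4 X@[XOX/O.X/O..]: (1,1)[XOX/OXX/O..]+1* (2,1)[XOX/O.X/OX.]+1 (2,2)[XOX/O.X/O.X]+1
p5 O@[XOX/OXX/O..]: (2,1)[XOX/OXX/OO.]-1* (2,2)[XOX/OXX/O.O]-1
p6 X@[XOX/OXX/OO.]: (2,2)[XOX/OXX/OOX]+1*
p7 O@[XOX/OXX/OOX] terminal -1; root [X../..X/O..] d6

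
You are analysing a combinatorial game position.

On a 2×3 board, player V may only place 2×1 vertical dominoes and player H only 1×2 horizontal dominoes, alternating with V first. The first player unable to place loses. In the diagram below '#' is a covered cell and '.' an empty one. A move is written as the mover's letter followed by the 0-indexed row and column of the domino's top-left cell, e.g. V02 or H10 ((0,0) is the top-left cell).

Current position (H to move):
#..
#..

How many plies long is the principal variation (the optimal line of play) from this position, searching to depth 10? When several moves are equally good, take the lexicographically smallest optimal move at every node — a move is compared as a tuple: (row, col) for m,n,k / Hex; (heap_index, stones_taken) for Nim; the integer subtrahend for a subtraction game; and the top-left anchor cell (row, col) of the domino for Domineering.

[#../#..] H move#1: H01:+1/###/#..*, H11:+1/#../###
[###/#..] end (terminal -1, V#2); searched #../#.. to 10

PV length from [#../#..]: 1 ply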